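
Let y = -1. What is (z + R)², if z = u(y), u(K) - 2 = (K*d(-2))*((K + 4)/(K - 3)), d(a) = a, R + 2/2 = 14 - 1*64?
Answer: 10201/4 ≈ 2550.3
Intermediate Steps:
R = -51 (R = -1 + (14 - 1*64) = -1 + (14 - 64) = -1 - 50 = -51)
u(K) = 2 - 2*K*(4 + K)/(-3 + K) (u(K) = 2 + (K*(-2))*((K + 4)/(K - 3)) = 2 + (-2*K)*((4 + K)/(-3 + K)) = 2 - 2*K*(4 + K)/(-3 + K))
z = ½ (z = 2*(-3 - 1*(-1)² - 3*(-1))/(-3 - 1) = 2*(-3 - 1*1 + 3)/(-4) = 2*(-¼)*(-3 - 1 + 3) = 2*(-¼)*(-1) = ½ ≈ 0.50000)
(z + R)² = (½ - 51)² = (-101/2)² = 10201/4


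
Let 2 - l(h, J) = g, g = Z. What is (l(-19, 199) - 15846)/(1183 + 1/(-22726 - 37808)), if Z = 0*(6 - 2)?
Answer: -959100696/71611721 ≈ -13.393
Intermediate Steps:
Z = 0 (Z = 0*4 = 0)
g = 0
l(h, J) = 2 (l(h, J) = 2 - 1*0 = 2 + 0 = 2)
(l(-19, 199) - 15846)/(1183 + 1/(-22726 - 37808)) = (2 - 15846)/(1183 + 1/(-22726 - 37808)) = -15844/(1183 + 1/(-60534)) = -15844/(1183 - 1/60534) = -15844/71611721/60534 = -15844*60534/71611721 = -959100696/71611721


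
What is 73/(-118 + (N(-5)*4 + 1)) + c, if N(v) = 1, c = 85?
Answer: 9532/113 ≈ 84.354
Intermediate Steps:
73/(-118 + (N(-5)*4 + 1)) + c = 73/(-118 + (1*4 + 1)) + 85 = 73/(-118 + (4 + 1)) + 85 = 73/(-118 + 5) + 85 = 73/(-113) + 85 = -1/113*73 + 85 = -73/113 + 85 = 9532/113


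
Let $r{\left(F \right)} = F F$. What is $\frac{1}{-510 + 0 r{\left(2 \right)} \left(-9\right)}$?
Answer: $- \frac{1}{510} \approx -0.0019608$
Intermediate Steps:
$r{\left(F \right)} = F^{2}$
$\frac{1}{-510 + 0 r{\left(2 \right)} \left(-9\right)} = \frac{1}{-510 + 0 \cdot 2^{2} \left(-9\right)} = \frac{1}{-510 + 0 \cdot 4 \left(-9\right)} = \frac{1}{-510 + 0 \left(-9\right)} = \frac{1}{-510 + 0} = \frac{1}{-510} = - \frac{1}{510}$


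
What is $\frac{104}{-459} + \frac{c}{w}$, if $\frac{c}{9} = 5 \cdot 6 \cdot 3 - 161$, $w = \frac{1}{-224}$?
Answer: $\frac{65699320}{459} \approx 1.4314 \cdot 10^{5}$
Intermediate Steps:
$w = - \frac{1}{224} \approx -0.0044643$
$c = -639$ ($c = 9 \left(5 \cdot 6 \cdot 3 - 161\right) = 9 \left(30 \cdot 3 - 161\right) = 9 \left(90 - 161\right) = 9 \left(-71\right) = -639$)
$\frac{104}{-459} + \frac{c}{w} = \frac{104}{-459} - \frac{639}{- \frac{1}{224}} = 104 \left(- \frac{1}{459}\right) - -143136 = - \frac{104}{459} + 143136 = \frac{65699320}{459}$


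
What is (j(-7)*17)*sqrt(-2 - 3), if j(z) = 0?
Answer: 0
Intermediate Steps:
(j(-7)*17)*sqrt(-2 - 3) = (0*17)*sqrt(-2 - 3) = 0*sqrt(-5) = 0*(I*sqrt(5)) = 0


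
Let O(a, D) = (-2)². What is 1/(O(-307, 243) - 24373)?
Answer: -1/24369 ≈ -4.1036e-5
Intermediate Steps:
O(a, D) = 4
1/(O(-307, 243) - 24373) = 1/(4 - 24373) = 1/(-24369) = -1/24369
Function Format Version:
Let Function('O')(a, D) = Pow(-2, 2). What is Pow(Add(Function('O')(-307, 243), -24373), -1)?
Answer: Rational(-1, 24369) ≈ -4.1036e-5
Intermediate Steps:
Function('O')(a, D) = 4
Pow(Add(Function('O')(-307, 243), -24373), -1) = Pow(Add(4, -24373), -1) = Pow(-24369, -1) = Rational(-1, 24369)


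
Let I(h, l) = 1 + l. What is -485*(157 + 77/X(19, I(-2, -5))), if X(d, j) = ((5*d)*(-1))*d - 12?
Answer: -138318120/1817 ≈ -76125.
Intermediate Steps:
X(d, j) = -12 - 5*d² (X(d, j) = (-5*d)*d - 12 = -5*d² - 12 = -12 - 5*d²)
-485*(157 + 77/X(19, I(-2, -5))) = -485*(157 + 77/(-12 - 5*19²)) = -485*(157 + 77/(-12 - 5*361)) = -485*(157 + 77/(-12 - 1805)) = -485*(157 + 77/(-1817)) = -485*(157 + 77*(-1/1817)) = -485*(157 - 77/1817) = -485*285192/1817 = -138318120/1817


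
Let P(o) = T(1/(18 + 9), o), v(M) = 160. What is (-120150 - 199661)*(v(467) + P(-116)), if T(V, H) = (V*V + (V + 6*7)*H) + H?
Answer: 1126611961573/729 ≈ 1.5454e+9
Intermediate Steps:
T(V, H) = H + V**2 + H*(42 + V) (T(V, H) = (V**2 + (V + 42)*H) + H = (V**2 + (42 + V)*H) + H = (V**2 + H*(42 + V)) + H = H + V**2 + H*(42 + V))
P(o) = 1/729 + 1162*o/27 (P(o) = (1/(18 + 9))**2 + 43*o + o/(18 + 9) = (1/27)**2 + 43*o + o/27 = (1/27)**2 + 43*o + o*(1/27) = 1/729 + 43*o + o/27 = 1/729 + 1162*o/27)
(-120150 - 199661)*(v(467) + P(-116)) = (-120150 - 199661)*(160 + (1/729 + (1162/27)*(-116))) = -319811*(160 + (1/729 - 134792/27)) = -319811*(160 - 3639383/729) = -319811*(-3522743/729) = 1126611961573/729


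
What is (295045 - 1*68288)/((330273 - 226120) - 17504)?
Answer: 226757/86649 ≈ 2.6170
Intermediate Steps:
(295045 - 1*68288)/((330273 - 226120) - 17504) = (295045 - 68288)/(104153 - 17504) = 226757/86649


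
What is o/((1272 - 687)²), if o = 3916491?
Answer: 1305497/114075 ≈ 11.444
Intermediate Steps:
o/((1272 - 687)²) = 3916491/((1272 - 687)²) = 3916491/(585²) = 3916491/342225 = 3916491*(1/342225) = 1305497/114075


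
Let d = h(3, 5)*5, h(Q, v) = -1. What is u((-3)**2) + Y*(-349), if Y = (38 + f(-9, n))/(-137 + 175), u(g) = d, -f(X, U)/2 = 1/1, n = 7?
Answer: -6377/19 ≈ -335.63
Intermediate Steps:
f(X, U) = -2 (f(X, U) = -2/1 = -2*1 = -2)
d = -5 (d = -1*5 = -5)
u(g) = -5
Y = 18/19 (Y = (38 - 2)/(-137 + 175) = 36/38 = 36*(1/38) = 18/19 ≈ 0.94737)
u((-3)**2) + Y*(-349) = -5 + (18/19)*(-349) = -5 - 6282/19 = -6377/19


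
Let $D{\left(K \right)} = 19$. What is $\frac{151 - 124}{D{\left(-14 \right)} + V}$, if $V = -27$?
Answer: $- \frac{27}{8} \approx -3.375$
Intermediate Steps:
$\frac{151 - 124}{D{\left(-14 \right)} + V} = \frac{151 - 124}{19 - 27} = \frac{27}{-8} = 27 \left(- \frac{1}{8}\right) = - \frac{27}{8}$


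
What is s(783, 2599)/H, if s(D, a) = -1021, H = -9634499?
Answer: 1021/9634499 ≈ 0.00010597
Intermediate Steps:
s(783, 2599)/H = -1021/(-9634499) = -1021*(-1/9634499) = 1021/9634499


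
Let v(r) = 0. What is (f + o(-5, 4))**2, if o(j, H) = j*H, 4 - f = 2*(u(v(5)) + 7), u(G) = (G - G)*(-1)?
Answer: 900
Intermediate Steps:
u(G) = 0 (u(G) = 0*(-1) = 0)
f = -10 (f = 4 - 2*(0 + 7) = 4 - 2*7 = 4 - 1*14 = 4 - 14 = -10)
o(j, H) = H*j
(f + o(-5, 4))**2 = (-10 + 4*(-5))**2 = (-10 - 20)**2 = (-30)**2 = 900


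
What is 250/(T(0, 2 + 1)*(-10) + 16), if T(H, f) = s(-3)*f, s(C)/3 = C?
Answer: 125/143 ≈ 0.87413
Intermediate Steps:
s(C) = 3*C
T(H, f) = -9*f (T(H, f) = (3*(-3))*f = -9*f)
250/(T(0, 2 + 1)*(-10) + 16) = 250/(-9*(2 + 1)*(-10) + 16) = 250/(-9*3*(-10) + 16) = 250/(-27*(-10) + 16) = 250/(270 + 16) = 250/286 = 250*(1/286) = 125/143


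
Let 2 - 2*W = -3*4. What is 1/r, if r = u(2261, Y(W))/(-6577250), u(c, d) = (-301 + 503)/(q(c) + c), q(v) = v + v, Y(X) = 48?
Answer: -22306743375/101 ≈ -2.2086e+8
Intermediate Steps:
W = 7 (W = 1 - (-3)*4/2 = 1 - ½*(-12) = 1 + 6 = 7)
q(v) = 2*v
u(c, d) = 202/(3*c) (u(c, d) = (-301 + 503)/(2*c + c) = 202/((3*c)) = 202*(1/(3*c)) = 202/(3*c))
r = -101/22306743375 (r = ((202/3)/2261)/(-6577250) = ((202/3)*(1/2261))*(-1/6577250) = (202/6783)*(-1/6577250) = -101/22306743375 ≈ -4.5278e-9)
1/r = 1/(-101/22306743375) = -22306743375/101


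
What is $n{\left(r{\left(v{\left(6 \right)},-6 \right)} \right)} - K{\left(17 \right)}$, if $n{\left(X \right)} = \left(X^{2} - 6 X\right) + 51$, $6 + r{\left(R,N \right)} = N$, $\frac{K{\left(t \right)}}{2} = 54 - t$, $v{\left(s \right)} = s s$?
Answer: $193$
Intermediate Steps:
$v{\left(s \right)} = s^{2}$
$K{\left(t \right)} = 108 - 2 t$ ($K{\left(t \right)} = 2 \left(54 - t\right) = 108 - 2 t$)
$r{\left(R,N \right)} = -6 + N$
$n{\left(X \right)} = 51 + X^{2} - 6 X$
$n{\left(r{\left(v{\left(6 \right)},-6 \right)} \right)} - K{\left(17 \right)} = \left(51 + \left(-6 - 6\right)^{2} - 6 \left(-6 - 6\right)\right) - \left(108 - 34\right) = \left(51 + \left(-12\right)^{2} - -72\right) - \left(108 - 34\right) = \left(51 + 144 + 72\right) - 74 = 267 - 74 = 193$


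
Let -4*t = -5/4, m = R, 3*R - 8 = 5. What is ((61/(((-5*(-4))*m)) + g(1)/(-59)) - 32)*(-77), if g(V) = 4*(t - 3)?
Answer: 9187794/3835 ≈ 2395.8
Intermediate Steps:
R = 13/3 (R = 8/3 + (⅓)*5 = 8/3 + 5/3 = 13/3 ≈ 4.3333)
m = 13/3 ≈ 4.3333
t = 5/16 (t = -(-5)/(4*4) = -¼*(-5/4) = 5/16 ≈ 0.31250)
g(V) = -43/4 (g(V) = 4*(5/16 - 3) = 4*(-43/16) = -43/4)
((61/(((-5*(-4))*m)) + g(1)/(-59)) - 32)*(-77) = ((61/((-5*(-4)*(13/3))) - 43/4/(-59)) - 32)*(-77) = ((61/((20*(13/3))) - 43/4*(-1/59)) - 32)*(-77) = ((61/(260/3) + 43/236) - 32)*(-77) = ((61*(3/260) + 43/236) - 32)*(-77) = ((183/260 + 43/236) - 32)*(-77) = (3398/3835 - 32)*(-77) = -119322/3835*(-77) = 9187794/3835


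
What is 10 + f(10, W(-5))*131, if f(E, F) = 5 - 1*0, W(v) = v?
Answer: 665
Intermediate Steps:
f(E, F) = 5 (f(E, F) = 5 + 0 = 5)
10 + f(10, W(-5))*131 = 10 + 5*131 = 10 + 655 = 665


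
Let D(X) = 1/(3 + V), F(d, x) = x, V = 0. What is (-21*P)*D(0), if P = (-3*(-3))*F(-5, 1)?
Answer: -63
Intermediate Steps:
D(X) = 1/3 (D(X) = 1/(3 + 0) = 1/3)
P = 9 (P = -3*(-3)*1 = 9*1 = 9)
(-21*P)*D(0) = -21*9*(1/3) = -189*1/3 = -63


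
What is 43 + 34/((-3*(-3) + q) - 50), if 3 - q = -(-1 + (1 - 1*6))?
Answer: 929/22 ≈ 42.227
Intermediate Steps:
q = -3 (q = 3 - (-1)*(-1 + (1 - 1*6)) = 3 - (-1)*(-1 + (1 - 6)) = 3 - (-1)*(-1 - 5) = 3 - (-1)*(-6) = 3 - 1*6 = 3 - 6 = -3)
43 + 34/((-3*(-3) + q) - 50) = 43 + 34/((-3*(-3) - 3) - 50) = 43 + 34/((9 - 3) - 50) = 43 + 34/(6 - 50) = 43 + 34/(-44) = 43 + 34*(-1/44) = 43 - 17/22 = 929/22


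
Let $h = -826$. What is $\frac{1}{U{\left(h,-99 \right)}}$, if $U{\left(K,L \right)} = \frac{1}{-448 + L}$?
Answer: $-547$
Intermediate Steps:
$\frac{1}{U{\left(h,-99 \right)}} = \frac{1}{\frac{1}{-448 - 99}} = \frac{1}{\frac{1}{-547}} = \frac{1}{- \frac{1}{547}} = -547$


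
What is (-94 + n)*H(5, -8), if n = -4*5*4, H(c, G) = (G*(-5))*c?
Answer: -34800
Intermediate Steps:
H(c, G) = -5*G*c (H(c, G) = (-5*G)*c = -5*G*c)
n = -80 (n = -20*4 = -80)
(-94 + n)*H(5, -8) = (-94 - 80)*(-5*(-8)*5) = -174*200 = -34800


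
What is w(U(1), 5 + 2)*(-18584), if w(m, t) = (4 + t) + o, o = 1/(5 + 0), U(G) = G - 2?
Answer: -1040704/5 ≈ -2.0814e+5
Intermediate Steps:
U(G) = -2 + G
o = 1/5 ≈ 0.20000
w(m, t) = 21/5 + t (w(m, t) = (4 + t) + 1/5 = 21/5 + t)
w(U(1), 5 + 2)*(-18584) = (21/5 + (5 + 2))*(-18584) = (21/5 + 7)*(-18584) = (56/5)*(-18584) = -1040704/5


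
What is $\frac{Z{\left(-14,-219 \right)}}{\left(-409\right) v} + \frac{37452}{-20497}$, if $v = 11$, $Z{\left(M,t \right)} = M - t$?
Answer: $- \frac{172698433}{92216003} \approx -1.8728$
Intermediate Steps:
$\frac{Z{\left(-14,-219 \right)}}{\left(-409\right) v} + \frac{37452}{-20497} = \frac{-14 - -219}{\left(-409\right) 11} + \frac{37452}{-20497} = \frac{-14 + 219}{-4499} + 37452 \left(- \frac{1}{20497}\right) = 205 \left(- \frac{1}{4499}\right) - \frac{37452}{20497} = - \frac{205}{4499} - \frac{37452}{20497} = - \frac{172698433}{92216003}$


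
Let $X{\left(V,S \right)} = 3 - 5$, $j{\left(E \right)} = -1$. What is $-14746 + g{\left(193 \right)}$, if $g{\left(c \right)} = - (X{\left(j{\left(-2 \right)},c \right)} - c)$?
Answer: $-14551$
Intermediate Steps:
$X{\left(V,S \right)} = -2$ ($X{\left(V,S \right)} = 3 - 5 = -2$)
$g{\left(c \right)} = 2 + c$ ($g{\left(c \right)} = - (-2 - c) = 2 + c$)
$-14746 + g{\left(193 \right)} = -14746 + \left(2 + 193\right) = -14746 + 195 = -14551$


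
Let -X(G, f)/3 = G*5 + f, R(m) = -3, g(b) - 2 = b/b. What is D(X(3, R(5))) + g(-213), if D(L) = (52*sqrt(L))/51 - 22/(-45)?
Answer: 157/45 + 104*I/17 ≈ 3.4889 + 6.1176*I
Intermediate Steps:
g(b) = 3 (g(b) = 2 + b/b = 2 + 1 = 3)
X(G, f) = -15*G - 3*f (X(G, f) = -3*(G*5 + f) = -3*(5*G + f) = -3*(f + 5*G) = -15*G - 3*f)
D(L) = 22/45 + 52*sqrt(L)/51 (D(L) = (52*sqrt(L))*(1/51) - 22*(-1/45) = 52*sqrt(L)/51 + 22/45 = 22/45 + 52*sqrt(L)/51)
D(X(3, R(5))) + g(-213) = (22/45 + 52*sqrt(-15*3 - 3*(-3))/51) + 3 = (22/45 + 52*sqrt(-45 + 9)/51) + 3 = (22/45 + 52*sqrt(-36)/51) + 3 = (22/45 + 52*(6*I)/51) + 3 = (22/45 + 104*I/17) + 3 = 157/45 + 104*I/17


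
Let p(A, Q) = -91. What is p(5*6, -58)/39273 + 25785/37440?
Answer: 1725209/2513472 ≈ 0.68639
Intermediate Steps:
p(5*6, -58)/39273 + 25785/37440 = -91/39273 + 25785/37440 = -91*1/39273 + 25785*(1/37440) = -7/3021 + 573/832 = 1725209/2513472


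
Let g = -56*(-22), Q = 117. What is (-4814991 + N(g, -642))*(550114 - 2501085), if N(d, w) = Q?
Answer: 9393679542654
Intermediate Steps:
g = 1232
N(d, w) = 117
(-4814991 + N(g, -642))*(550114 - 2501085) = (-4814991 + 117)*(550114 - 2501085) = -4814874*(-1950971) = 9393679542654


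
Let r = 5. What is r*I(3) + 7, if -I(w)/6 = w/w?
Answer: -23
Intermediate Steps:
I(w) = -6 (I(w) = -6*w/w = -6*1 = -6)
r*I(3) + 7 = 5*(-6) + 7 = -30 + 7 = -23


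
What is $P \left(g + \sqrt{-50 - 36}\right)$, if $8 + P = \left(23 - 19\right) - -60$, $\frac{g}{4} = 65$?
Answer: $14560 + 56 i \sqrt{86} \approx 14560.0 + 519.32 i$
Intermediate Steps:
$g = 260$ ($g = 4 \cdot 65 = 260$)
$P = 56$ ($P = -8 + \left(\left(23 - 19\right) - -60\right) = -8 + \left(4 + 60\right) = -8 + 64 = 56$)
$P \left(g + \sqrt{-50 - 36}\right) = 56 \left(260 + \sqrt{-50 - 36}\right) = 56 \left(260 + \sqrt{-86}\right) = 56 \left(260 + i \sqrt{86}\right) = 14560 + 56 i \sqrt{86}$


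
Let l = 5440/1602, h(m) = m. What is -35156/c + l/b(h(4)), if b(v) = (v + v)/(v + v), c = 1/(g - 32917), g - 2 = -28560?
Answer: 1731133297820/801 ≈ 2.1612e+9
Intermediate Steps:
g = -28558 (g = 2 - 28560 = -28558)
l = 2720/801 (l = 5440*(1/1602) = 2720/801 ≈ 3.3958)
c = -1/61475 (c = 1/(-28558 - 32917) = 1/(-61475) = -1/61475 ≈ -1.6267e-5)
b(v) = 1 (b(v) = (2*v)/((2*v)) = (2*v)*(1/(2*v)) = 1)
-35156/c + l/b(h(4)) = -35156/(-1/61475) + (2720/801)/1 = -35156*(-61475) + (2720/801)*1 = 2161215100 + 2720/801 = 1731133297820/801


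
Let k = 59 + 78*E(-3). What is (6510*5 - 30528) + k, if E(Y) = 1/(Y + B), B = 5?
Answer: 2120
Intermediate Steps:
E(Y) = 1/(5 + Y) (E(Y) = 1/(Y + 5) = 1/(5 + Y))
k = 98 (k = 59 + 78/(5 - 3) = 59 + 78/2 = 59 + 78*(½) = 59 + 39 = 98)
(6510*5 - 30528) + k = (6510*5 - 30528) + 98 = (32550 - 30528) + 98 = 2022 + 98 = 2120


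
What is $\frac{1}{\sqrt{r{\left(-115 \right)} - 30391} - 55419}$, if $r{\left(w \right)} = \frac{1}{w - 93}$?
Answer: $- \frac{1646736}{91261365431} - \frac{4 i \sqrt{82177277}}{638829558017} \approx -1.8044 \cdot 10^{-5} - 5.6761 \cdot 10^{-8} i$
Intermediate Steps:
$r{\left(w \right)} = \frac{1}{-93 + w}$ ($r{\left(w \right)} = \frac{1}{w - 93} = \frac{1}{-93 + w}$)
$\frac{1}{\sqrt{r{\left(-115 \right)} - 30391} - 55419} = \frac{1}{\sqrt{\frac{1}{-93 - 115} - 30391} - 55419} = \frac{1}{\sqrt{\frac{1}{-208} - 30391} - 55419} = \frac{1}{\sqrt{- \frac{1}{208} - 30391} - 55419} = \frac{1}{\sqrt{- \frac{6321329}{208}} - 55419} = \frac{1}{\frac{i \sqrt{82177277}}{52} - 55419} = \frac{1}{-55419 + \frac{i \sqrt{82177277}}{52}}$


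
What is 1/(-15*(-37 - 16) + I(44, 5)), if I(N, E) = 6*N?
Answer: 1/1059 ≈ 0.00094429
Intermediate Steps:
1/(-15*(-37 - 16) + I(44, 5)) = 1/(-15*(-37 - 16) + 6*44) = 1/(-15*(-53) + 264) = 1/(795 + 264) = 1/1059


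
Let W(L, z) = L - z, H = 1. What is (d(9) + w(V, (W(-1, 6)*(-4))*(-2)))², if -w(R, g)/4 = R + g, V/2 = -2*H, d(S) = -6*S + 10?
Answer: 38416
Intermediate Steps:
d(S) = 10 - 6*S
V = -4 (V = 2*(-2*1) = 2*(-2) = -4)
w(R, g) = -4*R - 4*g (w(R, g) = -4*(R + g) = -4*R - 4*g)
(d(9) + w(V, (W(-1, 6)*(-4))*(-2)))² = ((10 - 6*9) + (-4*(-4) - 4*(-1 - 1*6)*(-4)*(-2)))² = ((10 - 54) + (16 - 4*(-1 - 6)*(-4)*(-2)))² = (-44 + (16 - 4*(-7*(-4))*(-2)))² = (-44 + (16 - 112*(-2)))² = (-44 + (16 - 4*(-56)))² = (-44 + (16 + 224))² = (-44 + 240)² = 196² = 38416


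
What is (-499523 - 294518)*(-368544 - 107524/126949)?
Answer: 37150319667710980/126949 ≈ 2.9264e+11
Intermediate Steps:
(-499523 - 294518)*(-368544 - 107524/126949) = -794041*(-368544 - 107524*1/126949) = -794041*(-368544 - 107524/126949) = -794041*(-46786399780/126949) = 37150319667710980/126949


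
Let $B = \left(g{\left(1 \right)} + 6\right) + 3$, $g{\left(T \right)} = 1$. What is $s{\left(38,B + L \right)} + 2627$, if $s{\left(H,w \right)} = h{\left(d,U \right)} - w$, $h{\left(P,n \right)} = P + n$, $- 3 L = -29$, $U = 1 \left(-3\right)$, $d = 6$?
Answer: $\frac{7831}{3} \approx 2610.3$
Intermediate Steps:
$U = -3$
$L = \frac{29}{3}$ ($L = \left(- \frac{1}{3}\right) \left(-29\right) = \frac{29}{3} \approx 9.6667$)
$B = 10$ ($B = \left(1 + 6\right) + 3 = 7 + 3 = 10$)
$s{\left(H,w \right)} = 3 - w$ ($s{\left(H,w \right)} = \left(6 - 3\right) - w = 3 - w$)
$s{\left(38,B + L \right)} + 2627 = \left(3 - \left(10 + \frac{29}{3}\right)\right) + 2627 = \left(3 - \frac{59}{3}\right) + 2627 = - \frac{50}{3} + 2627 = \frac{7831}{3}$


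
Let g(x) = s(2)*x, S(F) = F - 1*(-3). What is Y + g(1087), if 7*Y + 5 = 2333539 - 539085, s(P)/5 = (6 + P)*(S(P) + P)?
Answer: 3924969/7 ≈ 5.6071e+5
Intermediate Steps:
S(F) = 3 + F (S(F) = F + 3 = 3 + F)
s(P) = 5*(3 + 2*P)*(6 + P) (s(P) = 5*((6 + P)*((3 + P) + P)) = 5*((6 + P)*(3 + 2*P)) = 5*((3 + 2*P)*(6 + P)) = 5*(3 + 2*P)*(6 + P))
g(x) = 280*x (g(x) = (90 + 10*2² + 75*2)*x = (90 + 10*4 + 150)*x = (90 + 40 + 150)*x = 280*x)
Y = 1794449/7 (Y = -5/7 + (2333539 - 539085)/7 = -5/7 + (⅐)*1794454 = -5/7 + 1794454/7 = 1794449/7 ≈ 2.5635e+5)
Y + g(1087) = 1794449/7 + 280*1087 = 1794449/7 + 304360 = 3924969/7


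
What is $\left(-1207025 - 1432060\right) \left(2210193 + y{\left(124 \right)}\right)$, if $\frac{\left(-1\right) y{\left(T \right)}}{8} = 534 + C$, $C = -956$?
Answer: $-5841796744365$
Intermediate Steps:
$y{\left(T \right)} = 3376$ ($y{\left(T \right)} = - 8 \left(534 - 956\right) = \left(-8\right) \left(-422\right) = 3376$)
$\left(-1207025 - 1432060\right) \left(2210193 + y{\left(124 \right)}\right) = \left(-1207025 - 1432060\right) \left(2210193 + 3376\right) = \left(-2639085\right) 2213569 = -5841796744365$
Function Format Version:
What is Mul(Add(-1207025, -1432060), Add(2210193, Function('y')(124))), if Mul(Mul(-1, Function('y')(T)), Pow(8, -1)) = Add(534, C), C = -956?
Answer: -5841796744365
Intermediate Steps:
Function('y')(T) = 3376 (Function('y')(T) = Mul(-8, Add(534, -956)) = Mul(-8, -422) = 3376)
Mul(Add(-1207025, -1432060), Add(2210193, Function('y')(124))) = Mul(Add(-1207025, -1432060), Add(2210193, 3376)) = Mul(-2639085, 2213569) = -5841796744365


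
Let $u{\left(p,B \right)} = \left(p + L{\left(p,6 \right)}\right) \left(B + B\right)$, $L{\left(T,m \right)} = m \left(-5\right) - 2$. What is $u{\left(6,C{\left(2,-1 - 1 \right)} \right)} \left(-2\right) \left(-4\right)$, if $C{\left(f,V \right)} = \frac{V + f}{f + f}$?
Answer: $0$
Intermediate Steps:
$L{\left(T,m \right)} = -2 - 5 m$ ($L{\left(T,m \right)} = - 5 m - 2 = -2 - 5 m$)
$C{\left(f,V \right)} = \frac{V + f}{2 f}$
$u{\left(p,B \right)} = 2 B \left(-32 + p\right)$ ($u{\left(p,B \right)} = \left(p - 32\right) \left(B + B\right) = \left(p - 32\right) 2 B = \left(-32 + p\right) 2 B = 2 B \left(-32 + p\right)$)
$u{\left(6,C{\left(2,-1 - 1 \right)} \right)} \left(-2\right) \left(-4\right) = 2 \frac{\left(-1 - 1\right) + 2}{2 \cdot 2} \left(-32 + 6\right) \left(-2\right) \left(-4\right) = 2 \cdot \frac{1}{2} \cdot \frac{1}{2} \left(-2 + 2\right) \left(-26\right) \left(-2\right) \left(-4\right) = 2 \cdot \frac{1}{2} \cdot \frac{1}{2} \cdot 0 \left(-26\right) \left(-2\right) \left(-4\right) = 2 \cdot 0 \left(-26\right) \left(-2\right) \left(-4\right) = 0 \left(-2\right) \left(-4\right) = 0 \left(-4\right) = 0$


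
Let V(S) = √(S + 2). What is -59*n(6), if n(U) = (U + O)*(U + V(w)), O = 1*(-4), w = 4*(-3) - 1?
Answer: -708 - 118*I*√11 ≈ -708.0 - 391.36*I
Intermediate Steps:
w = -13 (w = -12 - 1 = -13)
O = -4
V(S) = √(2 + S)
n(U) = (-4 + U)*(U + I*√11) (n(U) = (U - 4)*(U + √(2 - 13)) = (-4 + U)*(U + √(-11)) = (-4 + U)*(U + I*√11))
-59*n(6) = -59*(6² - 4*6 - 4*I*√11 + I*6*√11) = -59*(36 - 24 - 4*I*√11 + 6*I*√11) = -59*(12 + 2*I*√11) = -708 - 118*I*√11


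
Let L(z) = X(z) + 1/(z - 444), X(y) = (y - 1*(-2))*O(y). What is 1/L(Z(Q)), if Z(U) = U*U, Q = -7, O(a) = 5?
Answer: 395/100724 ≈ 0.0039216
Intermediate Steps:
Z(U) = U**2
X(y) = 10 + 5*y (X(y) = (y - 1*(-2))*5 = (y + 2)*5 = (2 + y)*5 = 10 + 5*y)
L(z) = 10 + 1/(-444 + z) + 5*z (L(z) = (10 + 5*z) + 1/(z - 444) = (10 + 5*z) + 1/(-444 + z) = 10 + 1/(-444 + z) + 5*z)
1/L(Z(Q)) = 1/((-4439 - 2210*(-7)**2 + 5*((-7)**2)**2)/(-444 + (-7)**2)) = 1/((-4439 - 2210*49 + 5*49**2)/(-444 + 49)) = 1/((-4439 - 108290 + 5*2401)/(-395)) = 1/(-(-4439 - 108290 + 12005)/395) = 1/(-1/395*(-100724)) = 1/(100724/395) = 395/100724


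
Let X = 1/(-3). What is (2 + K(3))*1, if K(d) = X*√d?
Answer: 2 - √3/3 ≈ 1.4226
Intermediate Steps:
X = -⅓ ≈ -0.33333
K(d) = -√d/3
(2 + K(3))*1 = (2 - √3/3)*1 = 2 - √3/3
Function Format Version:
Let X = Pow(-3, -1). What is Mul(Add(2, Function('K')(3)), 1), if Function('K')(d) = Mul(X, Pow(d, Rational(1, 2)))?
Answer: Add(2, Mul(Rational(-1, 3), Pow(3, Rational(1, 2)))) ≈ 1.4226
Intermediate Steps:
X = Rational(-1, 3) ≈ -0.33333
Function('K')(d) = Mul(Rational(-1, 3), Pow(d, Rational(1, 2)))
Mul(Add(2, Function('K')(3)), 1) = Mul(Add(2, Mul(Rational(-1, 3), Pow(3, Rational(1, 2)))), 1) = Add(2, Mul(Rational(-1, 3), Pow(3, Rational(1, 2))))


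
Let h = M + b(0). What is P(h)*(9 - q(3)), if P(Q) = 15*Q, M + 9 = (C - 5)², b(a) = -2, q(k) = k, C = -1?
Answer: 2250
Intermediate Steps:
M = 27 (M = -9 + (-1 - 5)² = -9 + (-6)² = -9 + 36 = 27)
h = 25 (h = 27 - 2 = 25)
P(h)*(9 - q(3)) = (15*25)*(9 - 1*3) = 375*(9 - 3) = 375*6 = 2250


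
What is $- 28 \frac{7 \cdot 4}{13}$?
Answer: $- \frac{784}{13} \approx -60.308$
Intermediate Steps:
$- 28 \frac{7 \cdot 4}{13} = - 28 \cdot 28 \cdot \frac{1}{13} = \left(-28\right) \frac{28}{13} = - \frac{784}{13}$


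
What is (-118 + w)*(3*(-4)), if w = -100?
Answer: 2616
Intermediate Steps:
(-118 + w)*(3*(-4)) = (-118 - 100)*(3*(-4)) = -218*(-12) = 2616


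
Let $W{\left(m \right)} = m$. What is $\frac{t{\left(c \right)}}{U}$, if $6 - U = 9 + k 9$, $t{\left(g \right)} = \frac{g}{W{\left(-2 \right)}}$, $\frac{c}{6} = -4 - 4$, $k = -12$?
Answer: $\frac{8}{35} \approx 0.22857$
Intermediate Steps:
$c = -48$ ($c = 6 \left(-4 - 4\right) = 6 \left(-8\right) = -48$)
$t{\left(g \right)} = - \frac{g}{2}$ ($t{\left(g \right)} = \frac{g}{-2} = g \left(- \frac{1}{2}\right) = - \frac{g}{2}$)
$U = 105$ ($U = 6 - \left(9 - 108\right) = 6 - -99 = 6 + 99 = 105$)
$\frac{t{\left(c \right)}}{U} = \frac{\left(- \frac{1}{2}\right) \left(-48\right)}{105} = 24 \cdot \frac{1}{105} = \frac{8}{35}$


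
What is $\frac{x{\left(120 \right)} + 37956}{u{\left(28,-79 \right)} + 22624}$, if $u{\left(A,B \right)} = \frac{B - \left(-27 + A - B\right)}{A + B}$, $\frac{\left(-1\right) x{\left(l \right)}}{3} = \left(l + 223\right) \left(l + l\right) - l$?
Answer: $- \frac{3546948}{384661} \approx -9.221$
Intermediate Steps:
$x{\left(l \right)} = 3 l - 6 l \left(223 + l\right)$ ($x{\left(l \right)} = - 3 \left(\left(l + 223\right) \left(l + l\right) - l\right) = - 3 \left(\left(223 + l\right) 2 l - l\right) = - 3 \left(2 l \left(223 + l\right) - l\right) = - 3 \left(- l + 2 l \left(223 + l\right)\right) = 3 l - 6 l \left(223 + l\right)$)
$u{\left(A,B \right)} = \frac{27 - A + 2 B}{A + B}$ ($u{\left(A,B \right)} = \frac{B - \left(-27 + A - B\right)}{A + B} = \frac{B + \left(27 + B - A\right)}{A + B} = \frac{27 - A + 2 B}{A + B}$)
$\frac{x{\left(120 \right)} + 37956}{u{\left(28,-79 \right)} + 22624} = \frac{\left(-3\right) 120 \left(445 + 2 \cdot 120\right) + 37956}{\frac{27 - 28 + 2 \left(-79\right)}{28 - 79} + 22624} = \frac{\left(-3\right) 120 \left(445 + 240\right) + 37956}{\frac{27 - 28 - 158}{-51} + 22624} = \frac{\left(-3\right) 120 \cdot 685 + 37956}{\left(- \frac{1}{51}\right) \left(-159\right) + 22624} = \frac{-246600 + 37956}{\frac{53}{17} + 22624} = - \frac{208644}{\frac{384661}{17}} = \left(-208644\right) \frac{17}{384661} = - \frac{3546948}{384661}$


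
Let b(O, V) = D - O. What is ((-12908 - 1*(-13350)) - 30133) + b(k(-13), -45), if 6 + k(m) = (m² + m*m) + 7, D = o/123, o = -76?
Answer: -3693766/123 ≈ -30031.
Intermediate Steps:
D = -76/123 ≈ -0.61789
k(m) = 1 + 2*m² (k(m) = -6 + ((m² + m*m) + 7) = -6 + ((m² + m²) + 7) = -6 + (2*m² + 7) = -6 + (7 + 2*m²) = 1 + 2*m²)
b(O, V) = -76/123 - O
((-12908 - 1*(-13350)) - 30133) + b(k(-13), -45) = ((-12908 - 1*(-13350)) - 30133) + (-76/123 - (1 + 2*(-13)²)) = ((-12908 + 13350) - 30133) + (-76/123 - (1 + 2*169)) = (442 - 30133) + (-76/123 - (1 + 338)) = -29691 + (-76/123 - 1*339) = -29691 + (-76/123 - 339) = -29691 - 41773/123 = -3693766/123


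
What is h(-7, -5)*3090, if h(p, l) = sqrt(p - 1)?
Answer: 6180*I*sqrt(2) ≈ 8739.8*I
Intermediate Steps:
h(p, l) = sqrt(-1 + p)
h(-7, -5)*3090 = sqrt(-1 - 7)*3090 = sqrt(-8)*3090 = (2*I*sqrt(2))*3090 = 6180*I*sqrt(2)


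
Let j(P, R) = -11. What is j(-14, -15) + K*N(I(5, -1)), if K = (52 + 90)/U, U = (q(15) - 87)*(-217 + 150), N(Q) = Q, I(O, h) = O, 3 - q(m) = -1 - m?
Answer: -24703/2278 ≈ -10.844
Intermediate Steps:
q(m) = 4 + m (q(m) = 3 - (-1 - m) = 3 + (1 + m) = 4 + m)
U = 4556 (U = ((4 + 15) - 87)*(-217 + 150) = (19 - 87)*(-67) = -68*(-67) = 4556)
K = 71/2278 (K = (52 + 90)/4556 = 142*(1/4556) = 71/2278 ≈ 0.031168)
j(-14, -15) + K*N(I(5, -1)) = -11 + (71/2278)*5 = -11 + 355/2278 = -24703/2278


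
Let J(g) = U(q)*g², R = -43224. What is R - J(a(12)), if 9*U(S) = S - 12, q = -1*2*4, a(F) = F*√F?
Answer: -39384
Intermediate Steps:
a(F) = F^(3/2)
q = -8 (q = -2*4 = -8)
U(S) = -4/3 + S/9 (U(S) = (S - 12)/9 = (-12 + S)/9 = -4/3 + S/9)
J(g) = -20*g²/9 (J(g) = (-4/3 + (⅑)*(-8))*g² = (-4/3 - 8/9)*g² = -20*g²/9)
R - J(a(12)) = -43224 - (-20)*(12^(3/2))²/9 = -43224 - (-20)*(24*√3)²/9 = -43224 - (-20)*1728/9 = -43224 - 1*(-3840) = -43224 + 3840 = -39384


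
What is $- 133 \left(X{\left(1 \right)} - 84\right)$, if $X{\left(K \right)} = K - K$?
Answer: $11172$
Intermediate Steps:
$X{\left(K \right)} = 0$
$- 133 \left(X{\left(1 \right)} - 84\right) = - 133 \left(0 - 84\right) = \left(-133\right) \left(-84\right) = 11172$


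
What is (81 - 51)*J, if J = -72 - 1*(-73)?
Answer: 30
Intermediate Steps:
J = 1 (J = -72 + 73 = 1)
(81 - 51)*J = (81 - 51)*1 = 30*1 = 30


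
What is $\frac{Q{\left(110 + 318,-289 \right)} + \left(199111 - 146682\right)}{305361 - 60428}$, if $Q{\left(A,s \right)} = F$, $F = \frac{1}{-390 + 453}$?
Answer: $\frac{3303028}{15430779} \approx 0.21405$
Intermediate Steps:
$F = \frac{1}{63} \approx 0.015873$
$Q{\left(A,s \right)} = \frac{1}{63}$
$\frac{Q{\left(110 + 318,-289 \right)} + \left(199111 - 146682\right)}{305361 - 60428} = \frac{\frac{1}{63} + \left(199111 - 146682\right)}{305361 - 60428} = \frac{\frac{1}{63} + \left(199111 - 146682\right)}{244933} = \left(\frac{1}{63} + 52429\right) \frac{1}{244933} = \frac{3303028}{63} \cdot \frac{1}{244933} = \frac{3303028}{15430779}$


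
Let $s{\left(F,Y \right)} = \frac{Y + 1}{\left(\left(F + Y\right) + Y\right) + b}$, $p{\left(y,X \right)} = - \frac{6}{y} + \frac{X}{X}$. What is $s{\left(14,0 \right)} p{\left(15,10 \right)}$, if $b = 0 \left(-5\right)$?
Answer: $\frac{3}{70} \approx 0.042857$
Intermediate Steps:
$b = 0$
$p{\left(y,X \right)} = 1 - \frac{6}{y}$ ($p{\left(y,X \right)} = - \frac{6}{y} + 1 = 1 - \frac{6}{y}$)
$s{\left(F,Y \right)} = \frac{1 + Y}{F + 2 Y}$ ($s{\left(F,Y \right)} = \frac{Y + 1}{\left(\left(F + Y\right) + Y\right) + 0} = \frac{1 + Y}{\left(F + 2 Y\right) + 0} = \frac{1 + Y}{F + 2 Y}$)
$s{\left(14,0 \right)} p{\left(15,10 \right)} = \frac{1 + 0}{14 + 2 \cdot 0} \frac{-6 + 15}{15} = \frac{1}{14 + 0} \cdot 1 \cdot \frac{1}{15} \cdot 9 = \frac{1}{14} \cdot 1 \cdot \frac{3}{5} = \frac{1}{14} \cdot \frac{3}{5} = \frac{3}{70}$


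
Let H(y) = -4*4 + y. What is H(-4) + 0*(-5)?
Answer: -20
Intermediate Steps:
H(y) = -16 + y
H(-4) + 0*(-5) = (-16 - 4) + 0*(-5) = -20 + 0 = -20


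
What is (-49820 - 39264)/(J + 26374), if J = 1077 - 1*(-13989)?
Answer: -22271/10360 ≈ -2.1497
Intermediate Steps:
J = 15066 (J = 1077 + 13989 = 15066)
(-49820 - 39264)/(J + 26374) = (-49820 - 39264)/(15066 + 26374) = -89084/41440 = -89084*1/41440 = -22271/10360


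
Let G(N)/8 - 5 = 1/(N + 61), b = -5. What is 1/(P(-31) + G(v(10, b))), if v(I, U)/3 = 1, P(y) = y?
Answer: 8/73 ≈ 0.10959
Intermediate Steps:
v(I, U) = 3 (v(I, U) = 3*1 = 3)
G(N) = 40 + 8/(61 + N) (G(N) = 40 + 8/(N + 61) = 40 + 8/(61 + N))
1/(P(-31) + G(v(10, b))) = 1/(-31 + 8*(306 + 5*3)/(61 + 3)) = 1/(-31 + 8*(306 + 15)/64) = 1/(-31 + 8*(1/64)*321) = 1/(-31 + 321/8) = 1/(73/8) = 8/73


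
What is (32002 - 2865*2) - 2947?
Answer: 23325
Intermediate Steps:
(32002 - 2865*2) - 2947 = (32002 - 5730) - 2947 = 26272 - 2947 = 23325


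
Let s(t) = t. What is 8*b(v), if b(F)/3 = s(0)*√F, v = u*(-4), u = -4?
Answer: 0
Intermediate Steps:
v = 16 (v = -4*(-4) = 16)
b(F) = 0 (b(F) = 3*(0*√F) = 3*0 = 0)
8*b(v) = 8*0 = 0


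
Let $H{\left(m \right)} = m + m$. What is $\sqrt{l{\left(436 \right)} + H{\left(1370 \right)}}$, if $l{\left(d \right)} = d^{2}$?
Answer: $2 \sqrt{48209} \approx 439.13$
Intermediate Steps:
$H{\left(m \right)} = 2 m$
$\sqrt{l{\left(436 \right)} + H{\left(1370 \right)}} = \sqrt{436^{2} + 2 \cdot 1370} = \sqrt{190096 + 2740} = \sqrt{192836} = 2 \sqrt{48209}$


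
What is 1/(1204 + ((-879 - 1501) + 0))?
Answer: -1/1176 ≈ -0.00085034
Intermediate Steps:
1/(1204 + ((-879 - 1501) + 0)) = 1/(1204 + (-2380 + 0)) = 1/(1204 - 2380) = 1/(-1176) = -1/1176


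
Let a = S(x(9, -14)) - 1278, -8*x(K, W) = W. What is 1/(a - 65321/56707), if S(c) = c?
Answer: -226828/289750519 ≈ -0.00078284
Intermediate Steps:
x(K, W) = -W/8
a = -5105/4 (a = -1/8*(-14) - 1278 = 7/4 - 1278 = -5105/4 ≈ -1276.3)
1/(a - 65321/56707) = 1/(-5105/4 - 65321/56707) = 1/(-289750519/226828) = -226828/289750519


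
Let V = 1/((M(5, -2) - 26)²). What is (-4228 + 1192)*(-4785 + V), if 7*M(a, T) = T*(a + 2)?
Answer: 2847342201/196 ≈ 1.4527e+7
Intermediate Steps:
M(a, T) = T*(2 + a)/7 (M(a, T) = (T*(a + 2))/7 = (T*(2 + a))/7 = T*(2 + a)/7)
V = 1/784 (V = 1/(((⅐)*(-2)*(2 + 5) - 26)²) = 1/(((⅐)*(-2)*7 - 26)²) = 1/((-2 - 26)²) = 1/((-28)²) = 1/784 ≈ 0.0012755)
(-4228 + 1192)*(-4785 + V) = (-4228 + 1192)*(-4785 + 1/784) = -3036*(-3751439/784) = 2847342201/196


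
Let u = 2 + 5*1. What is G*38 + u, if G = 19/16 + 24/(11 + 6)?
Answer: 14385/136 ≈ 105.77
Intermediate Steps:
G = 707/272 (G = 19*(1/16) + 24/17 = 19/16 + 24*(1/17) = 19/16 + 24/17 = 707/272 ≈ 2.5993)
u = 7 (u = 2 + 5 = 7)
G*38 + u = (707/272)*38 + 7 = 13433/136 + 7 = 14385/136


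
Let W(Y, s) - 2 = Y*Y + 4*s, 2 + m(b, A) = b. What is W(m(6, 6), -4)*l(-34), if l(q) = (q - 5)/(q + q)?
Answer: 39/34 ≈ 1.1471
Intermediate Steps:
m(b, A) = -2 + b
l(q) = (-5 + q)/(2*q) (l(q) = (-5 + q)/((2*q)) = (-5 + q)*(1/(2*q)) = (-5 + q)/(2*q))
W(Y, s) = 2 + Y² + 4*s (W(Y, s) = 2 + (Y*Y + 4*s) = 2 + (Y² + 4*s) = 2 + Y² + 4*s)
W(m(6, 6), -4)*l(-34) = (2 + (-2 + 6)² + 4*(-4))*((½)*(-5 - 34)/(-34)) = (2 + 4² - 16)*((½)*(-1/34)*(-39)) = (2 + 16 - 16)*(39/68) = 2*(39/68) = 39/34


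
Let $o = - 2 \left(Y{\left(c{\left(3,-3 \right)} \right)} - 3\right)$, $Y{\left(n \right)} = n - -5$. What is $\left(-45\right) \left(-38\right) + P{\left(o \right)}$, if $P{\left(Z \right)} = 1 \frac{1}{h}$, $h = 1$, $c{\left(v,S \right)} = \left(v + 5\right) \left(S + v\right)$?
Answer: $1711$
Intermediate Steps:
$c{\left(v,S \right)} = \left(5 + v\right) \left(S + v\right)$
$Y{\left(n \right)} = 5 + n$ ($Y{\left(n \right)} = n + 5 = 5 + n$)
$o = -4$ ($o = - 2 \left(\left(5 + \left(3^{2} + 5 \left(-3\right) + 5 \cdot 3 - 9\right)\right) - 3\right) = - 2 \left(\left(5 + \left(9 - 15 + 15 - 9\right)\right) - 3\right) = - 2 \left(\left(5 + 0\right) - 3\right) = - 2 \left(5 - 3\right) = \left(-2\right) 2 = -4$)
$P{\left(Z \right)} = 1$ ($P{\left(Z \right)} = 1 \cdot 1^{-1} = 1 \cdot 1 = 1$)
$\left(-45\right) \left(-38\right) + P{\left(o \right)} = \left(-45\right) \left(-38\right) + 1 = 1710 + 1 = 1711$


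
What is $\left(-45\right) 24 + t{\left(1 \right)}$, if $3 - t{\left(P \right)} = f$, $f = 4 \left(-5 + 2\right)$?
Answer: $-1065$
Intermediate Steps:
$f = -12$ ($f = 4 \left(-3\right) = -12$)
$t{\left(P \right)} = 15$ ($t{\left(P \right)} = 3 - -12 = 3 + 12 = 15$)
$\left(-45\right) 24 + t{\left(1 \right)} = \left(-45\right) 24 + 15 = -1080 + 15 = -1065$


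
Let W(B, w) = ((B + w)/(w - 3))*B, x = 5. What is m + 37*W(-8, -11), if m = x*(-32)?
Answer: -3932/7 ≈ -561.71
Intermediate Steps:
m = -160 (m = 5*(-32) = -160)
W(B, w) = B*(B + w)/(-3 + w) (W(B, w) = ((B + w)/(-3 + w))*B = B*(B + w)/(-3 + w))
m + 37*W(-8, -11) = -160 + 37*(-8*(-8 - 11)/(-3 - 11)) = -160 + 37*(-8*(-19)/(-14)) = -160 + 37*(-8*(-1/14)*(-19)) = -160 + 37*(-76/7) = -160 - 2812/7 = -3932/7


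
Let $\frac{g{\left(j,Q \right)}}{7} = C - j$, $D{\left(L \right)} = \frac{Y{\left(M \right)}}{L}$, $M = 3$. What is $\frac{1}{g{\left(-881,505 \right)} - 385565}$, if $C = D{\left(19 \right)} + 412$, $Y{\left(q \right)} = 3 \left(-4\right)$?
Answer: $- \frac{19}{7153850} \approx -2.6559 \cdot 10^{-6}$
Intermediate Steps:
$Y{\left(q \right)} = -12$
$D{\left(L \right)} = - \frac{12}{L}$
$C = \frac{7816}{19}$ ($C = - \frac{12}{19} + 412 = \frac{7816}{19} \approx 411.37$)
$g{\left(j,Q \right)} = \frac{54712}{19} - 7 j$ ($g{\left(j,Q \right)} = 7 \left(\frac{7816}{19} - j\right) = \frac{54712}{19} - 7 j$)
$\frac{1}{g{\left(-881,505 \right)} - 385565} = \frac{1}{\left(\frac{54712}{19} - -6167\right) - 385565} = \frac{1}{\left(\frac{54712}{19} + 6167\right) - 385565} = \frac{1}{\frac{171885}{19} - 385565} = \frac{1}{- \frac{7153850}{19}} = - \frac{19}{7153850}$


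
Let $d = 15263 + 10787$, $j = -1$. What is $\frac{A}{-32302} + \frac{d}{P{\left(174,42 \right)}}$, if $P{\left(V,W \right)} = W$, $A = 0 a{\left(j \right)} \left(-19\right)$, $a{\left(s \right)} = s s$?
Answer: $\frac{13025}{21} \approx 620.24$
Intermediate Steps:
$d = 26050$
$a{\left(s \right)} = s^{2}$
$A = 0$ ($A = 0 \left(-1\right)^{2} \left(-19\right) = 0 \cdot 1 \left(-19\right) = 0 \left(-19\right) = 0$)
$\frac{A}{-32302} + \frac{d}{P{\left(174,42 \right)}} = \frac{0}{-32302} + \frac{26050}{42} = 0 \left(- \frac{1}{32302}\right) + 26050 \cdot \frac{1}{42} = 0 + \frac{13025}{21} = \frac{13025}{21}$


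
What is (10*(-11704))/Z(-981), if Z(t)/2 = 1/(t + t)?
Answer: 114816240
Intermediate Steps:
Z(t) = 1/t (Z(t) = 2/(t + t) = 2/((2*t)) = 2*(1/(2*t)) = 1/t)
(10*(-11704))/Z(-981) = (10*(-11704))/(1/(-981)) = -117040/(-1/981) = -117040*(-981) = 114816240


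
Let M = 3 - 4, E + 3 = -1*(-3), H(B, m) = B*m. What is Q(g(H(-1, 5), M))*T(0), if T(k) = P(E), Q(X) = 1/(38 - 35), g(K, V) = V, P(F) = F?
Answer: 0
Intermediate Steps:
E = 0 (E = -3 - 1*(-3) = -3 + 3 = 0)
M = -1
Q(X) = ⅓ (Q(X) = 1/3 = ⅓)
T(k) = 0
Q(g(H(-1, 5), M))*T(0) = (⅓)*0 = 0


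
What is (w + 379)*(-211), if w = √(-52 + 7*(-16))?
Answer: -79969 - 422*I*√41 ≈ -79969.0 - 2702.1*I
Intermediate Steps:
w = 2*I*√41 (w = √(-52 - 112) = √(-164) = 2*I*√41 ≈ 12.806*I)
(w + 379)*(-211) = (2*I*√41 + 379)*(-211) = (379 + 2*I*√41)*(-211) = -79969 - 422*I*√41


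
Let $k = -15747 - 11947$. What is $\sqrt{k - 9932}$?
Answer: $i \sqrt{37626} \approx 193.97 i$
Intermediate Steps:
$k = -27694$
$\sqrt{k - 9932} = \sqrt{-27694 - 9932} = \sqrt{-37626} = i \sqrt{37626}$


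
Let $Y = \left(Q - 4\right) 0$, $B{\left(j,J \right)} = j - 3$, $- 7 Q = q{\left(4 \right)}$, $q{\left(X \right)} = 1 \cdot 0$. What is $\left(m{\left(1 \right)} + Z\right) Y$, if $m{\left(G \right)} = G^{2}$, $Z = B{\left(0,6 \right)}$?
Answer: $0$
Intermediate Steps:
$q{\left(X \right)} = 0$
$Q = 0$ ($Q = \left(- \frac{1}{7}\right) 0 = 0$)
$B{\left(j,J \right)} = -3 + j$
$Z = -3$ ($Z = -3 + 0 = -3$)
$Y = 0$ ($Y = \left(0 - 4\right) 0 = \left(-4\right) 0 = 0$)
$\left(m{\left(1 \right)} + Z\right) Y = \left(1^{2} - 3\right) 0 = \left(1 - 3\right) 0 = \left(-2\right) 0 = 0$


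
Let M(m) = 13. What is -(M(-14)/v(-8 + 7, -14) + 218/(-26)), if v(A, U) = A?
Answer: 278/13 ≈ 21.385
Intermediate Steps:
-(M(-14)/v(-8 + 7, -14) + 218/(-26)) = -(13/(-8 + 7) + 218/(-26)) = -(13/(-1) + 218*(-1/26)) = -(13*(-1) - 109/13) = -(-13 - 109/13) = -1*(-278/13) = 278/13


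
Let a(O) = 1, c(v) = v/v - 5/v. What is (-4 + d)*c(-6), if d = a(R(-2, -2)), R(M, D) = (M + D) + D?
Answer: -11/2 ≈ -5.5000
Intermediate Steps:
R(M, D) = M + 2*D (R(M, D) = (D + M) + D = M + 2*D)
c(v) = 1 - 5/v
d = 1
(-4 + d)*c(-6) = (-4 + 1)*((-5 - 6)/(-6)) = -(-1)*(-11)/2 = -3*11/6 = -11/2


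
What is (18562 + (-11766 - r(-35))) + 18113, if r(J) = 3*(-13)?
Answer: 24948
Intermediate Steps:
r(J) = -39
(18562 + (-11766 - r(-35))) + 18113 = (18562 + (-11766 - 1*(-39))) + 18113 = (18562 + (-11766 + 39)) + 18113 = (18562 - 11727) + 18113 = 6835 + 18113 = 24948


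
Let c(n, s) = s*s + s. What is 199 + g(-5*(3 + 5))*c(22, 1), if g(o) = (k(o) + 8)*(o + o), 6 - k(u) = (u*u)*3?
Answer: 765959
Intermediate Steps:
k(u) = 6 - 3*u**2 (k(u) = 6 - u*u*3 = 6 - u**2*3 = 6 - 3*u**2)
c(n, s) = s + s**2 (c(n, s) = s**2 + s = s + s**2)
g(o) = 2*o*(14 - 3*o**2) (g(o) = ((6 - 3*o**2) + 8)*(o + o) = (14 - 3*o**2)*(2*o) = 2*o*(14 - 3*o**2))
199 + g(-5*(3 + 5))*c(22, 1) = 199 + (-6*(-125*(3 + 5)**3) + 28*(-5*(3 + 5)))*(1*(1 + 1)) = 199 + (-6*(-5*8)**3 + 28*(-5*8))*(1*2) = 199 + (-6*(-40)**3 + 28*(-40))*2 = 199 + (-6*(-64000) - 1120)*2 = 199 + (384000 - 1120)*2 = 199 + 382880*2 = 199 + 765760 = 765959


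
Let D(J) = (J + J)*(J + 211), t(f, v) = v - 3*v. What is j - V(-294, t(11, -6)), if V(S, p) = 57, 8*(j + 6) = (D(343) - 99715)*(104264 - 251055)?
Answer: -41149774743/8 ≈ -5.1437e+9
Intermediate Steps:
t(f, v) = -2*v
D(J) = 2*J*(211 + J) (D(J) = (2*J)*(211 + J) = 2*J*(211 + J))
j = -41149774287/8 (j = -6 + ((2*343*(211 + 343) - 99715)*(104264 - 251055))/8 = -6 + ((2*343*554 - 99715)*(-146791))/8 = -6 + ((380044 - 99715)*(-146791))/8 = -6 + (280329*(-146791))/8 = -6 + (1/8)*(-41149774239) = -6 - 41149774239/8 = -41149774287/8 ≈ -5.1437e+9)
j - V(-294, t(11, -6)) = -41149774287/8 - 1*57 = -41149774287/8 - 57 = -41149774743/8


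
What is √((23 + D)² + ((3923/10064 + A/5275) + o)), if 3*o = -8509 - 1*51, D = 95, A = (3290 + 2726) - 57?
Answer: √702105023804182071/7963140 ≈ 105.22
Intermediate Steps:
A = 5959 (A = 6016 - 57 = 5959)
o = -8560/3 (o = (-8509 - 1*51)/3 = (-8509 - 51)/3 = (⅓)*(-8560) = -8560/3 ≈ -2853.3)
√((23 + D)² + ((3923/10064 + A/5275) + o)) = √((23 + 95)² + ((3923/10064 + 5959/5275) - 8560/3)) = √(118² + ((3923*(1/10064) + 5959*(1/5275)) - 8560/3)) = √(13924 + ((3923/10064 + 5959/5275) - 8560/3)) = √(13924 + (80665201/53087600 - 8560/3)) = √(13924 - 454187860397/159262800) = √(1763387366803/159262800) = √702105023804182071/7963140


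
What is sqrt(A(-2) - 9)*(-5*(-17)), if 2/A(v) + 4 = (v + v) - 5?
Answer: 85*I*sqrt(1547)/13 ≈ 257.17*I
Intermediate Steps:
A(v) = 2/(-9 + 2*v) (A(v) = 2/(-4 + ((v + v) - 5)) = 2/(-4 + (2*v - 5)) = 2/(-4 + (-5 + 2*v)) = 2/(-9 + 2*v))
sqrt(A(-2) - 9)*(-5*(-17)) = sqrt(2/(-9 + 2*(-2)) - 9)*(-5*(-17)) = sqrt(2/(-9 - 4) - 9)*85 = sqrt(2/(-13) - 9)*85 = sqrt(2*(-1/13) - 9)*85 = sqrt(-2/13 - 9)*85 = sqrt(-119/13)*85 = (I*sqrt(1547)/13)*85 = 85*I*sqrt(1547)/13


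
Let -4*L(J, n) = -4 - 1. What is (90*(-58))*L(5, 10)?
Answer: -6525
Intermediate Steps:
L(J, n) = 5/4 (L(J, n) = -(-4 - 1)/4 = -¼*(-5) = 5/4)
(90*(-58))*L(5, 10) = (90*(-58))*(5/4) = -5220*5/4 = -6525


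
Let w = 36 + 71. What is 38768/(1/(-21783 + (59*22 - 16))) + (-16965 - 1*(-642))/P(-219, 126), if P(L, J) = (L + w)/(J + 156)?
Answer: -44505533465/56 ≈ -7.9474e+8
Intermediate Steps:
w = 107
P(L, J) = (107 + L)/(156 + J) (P(L, J) = (L + 107)/(J + 156) = (107 + L)/(156 + J))
38768/(1/(-21783 + (59*22 - 16))) + (-16965 - 1*(-642))/P(-219, 126) = 38768/(1/(-21783 + (59*22 - 16))) + (-16965 - 1*(-642))/(((107 - 219)/(156 + 126))) = 38768/(1/(-21783 + (1298 - 16))) + (-16965 + 642)/((-112/282)) = 38768/(1/(-21783 + 1282)) - 16323/((1/282)*(-112)) = 38768/(1/(-20501)) - 16323/(-56/141) = 38768/(-1/20501) - 16323*(-141/56) = 38768*(-20501) + 2301543/56 = -794782768 + 2301543/56 = -44505533465/56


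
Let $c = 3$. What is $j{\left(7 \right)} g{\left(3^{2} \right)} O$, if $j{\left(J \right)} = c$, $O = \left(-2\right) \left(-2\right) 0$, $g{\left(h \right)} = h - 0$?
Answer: $0$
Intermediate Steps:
$g{\left(h \right)} = h$ ($g{\left(h \right)} = h + 0 = h$)
$O = 0$ ($O = 4 \cdot 0 = 0$)
$j{\left(J \right)} = 3$
$j{\left(7 \right)} g{\left(3^{2} \right)} O = 3 \cdot 3^{2} \cdot 0 = 3 \cdot 9 \cdot 0 = 27 \cdot 0 = 0$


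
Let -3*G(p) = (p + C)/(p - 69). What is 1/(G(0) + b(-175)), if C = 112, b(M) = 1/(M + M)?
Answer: 72450/38993 ≈ 1.8580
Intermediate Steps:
b(M) = 1/(2*M)
G(p) = -(112 + p)/(3*(-69 + p)) (G(p) = -(p + 112)/(3*(p - 69)) = -(112 + p)/(3*(-69 + p)))
1/(G(0) + b(-175)) = 1/((-112 - 1*0)/(3*(-69 + 0)) + (1/2)/(-175)) = 1/((1/3)*(-112 + 0)/(-69) + (1/2)*(-1/175)) = 1/((1/3)*(-1/69)*(-112) - 1/350) = 1/(112/207 - 1/350) = 1/(38993/72450) = 72450/38993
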